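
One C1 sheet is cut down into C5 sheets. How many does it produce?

Each ISO step halves the sheet: 1 × C1 → 2 × C2 → 4 × C3 → 8 × C4 → …
From C1 to C5 is 4 halving steps: 2^4 = 16.

16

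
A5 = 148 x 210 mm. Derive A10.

A6: ⌊210/2⌋ × 148 = 105 × 148 mm
A7: ⌊148/2⌋ × 105 = 74 × 105 mm
A8: ⌊105/2⌋ × 74 = 52 × 74 mm
A9: ⌊74/2⌋ × 52 = 37 × 52 mm
A10: ⌊52/2⌋ × 37 = 26 × 37 mm

26 × 37 mm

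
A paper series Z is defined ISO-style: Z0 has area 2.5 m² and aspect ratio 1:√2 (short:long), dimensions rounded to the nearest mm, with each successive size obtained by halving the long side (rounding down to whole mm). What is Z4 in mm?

Let Z0's short side be w mm. w · w√2 = 2.5 m² = 2,500,000 mm², so w ≈ 1329.6 mm and w√2 ≈ 1880.3 mm → Z0 = 1330 × 1880 mm.
Z1: ⌊1880/2⌋ × 1330 = 940 × 1330 mm
Z2: ⌊1330/2⌋ × 940 = 665 × 940 mm
Z3: ⌊940/2⌋ × 665 = 470 × 665 mm
Z4: ⌊665/2⌋ × 470 = 332 × 470 mm

332 × 470 mm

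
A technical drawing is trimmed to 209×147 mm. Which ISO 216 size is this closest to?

A5 (148 × 210 mm)

Aspect ratio 209/147 ≈ 1.422 — close to the ISO √2 ≈ 1.414.
In the A-series (A0 area = 1 m²): A5 = 148 × 210 mm.
Off by 2 mm total — nearest standard size.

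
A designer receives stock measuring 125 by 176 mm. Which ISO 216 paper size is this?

B6 (125 × 176 mm)

Aspect ratio 176/125 ≈ 1.408 — close to the ISO √2 ≈ 1.414.
In the B-series (B0 = 1000 × 1414 mm): B6 = 125 × 176 mm.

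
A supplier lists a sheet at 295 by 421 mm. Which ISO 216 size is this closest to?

Aspect ratio 421/295 ≈ 1.427 — close to the ISO √2 ≈ 1.414.
In the A-series (A0 area = 1 m²): A3 = 297 × 420 mm.
Off by 3 mm total — nearest standard size.

A3 (297 × 420 mm)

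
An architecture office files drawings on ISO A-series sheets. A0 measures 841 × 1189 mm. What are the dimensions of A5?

148 × 210 mm

A1: ⌊1189/2⌋ × 841 = 594 × 841 mm
A2: ⌊841/2⌋ × 594 = 420 × 594 mm
A3: ⌊594/2⌋ × 420 = 297 × 420 mm
A4: ⌊420/2⌋ × 297 = 210 × 297 mm
A5: ⌊297/2⌋ × 210 = 148 × 210 mm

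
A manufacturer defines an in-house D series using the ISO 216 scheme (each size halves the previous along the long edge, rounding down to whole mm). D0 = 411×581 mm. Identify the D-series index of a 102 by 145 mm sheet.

D4

D0: 411 × 581 mm
D1: 290 × 411 mm
D2: 205 × 290 mm
D3: 145 × 205 mm
D4: 102 × 145 mm
D5: 72 × 102 mm
→ matches D4.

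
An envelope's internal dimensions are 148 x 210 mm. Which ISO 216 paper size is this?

A5 (148 × 210 mm)

Aspect ratio 210/148 ≈ 1.419 — close to the ISO √2 ≈ 1.414.
In the A-series (A0 area = 1 m²): A5 = 148 × 210 mm.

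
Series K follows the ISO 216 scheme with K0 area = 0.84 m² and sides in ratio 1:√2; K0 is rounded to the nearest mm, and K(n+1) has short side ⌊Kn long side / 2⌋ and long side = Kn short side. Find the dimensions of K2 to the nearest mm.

385 × 545 mm

Let K0's short side be w mm. w · w√2 = 0.84 m² = 840,000 mm², so w ≈ 770.7 mm and w√2 ≈ 1089.9 mm → K0 = 771 × 1090 mm.
K1: ⌊1090/2⌋ × 771 = 545 × 771 mm
K2: ⌊771/2⌋ × 545 = 385 × 545 mm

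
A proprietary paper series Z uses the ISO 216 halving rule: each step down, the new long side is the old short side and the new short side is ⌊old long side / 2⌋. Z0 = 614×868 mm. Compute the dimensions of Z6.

76 × 108 mm

Z1: ⌊868/2⌋ × 614 = 434 × 614 mm
Z2: ⌊614/2⌋ × 434 = 307 × 434 mm
Z3: ⌊434/2⌋ × 307 = 217 × 307 mm
Z4: ⌊307/2⌋ × 217 = 153 × 217 mm
Z5: ⌊217/2⌋ × 153 = 108 × 153 mm
Z6: ⌊153/2⌋ × 108 = 76 × 108 mm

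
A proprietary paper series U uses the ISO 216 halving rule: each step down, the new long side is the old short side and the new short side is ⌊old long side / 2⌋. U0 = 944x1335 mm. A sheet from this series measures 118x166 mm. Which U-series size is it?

U0: 944 × 1335 mm
U1: 667 × 944 mm
U2: 472 × 667 mm
U3: 333 × 472 mm
U4: 236 × 333 mm
U5: 166 × 236 mm
U6: 118 × 166 mm
U7: 83 × 118 mm
→ matches U6.

U6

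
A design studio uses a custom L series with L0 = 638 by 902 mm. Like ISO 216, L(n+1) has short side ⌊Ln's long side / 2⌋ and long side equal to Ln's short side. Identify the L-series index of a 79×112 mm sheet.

L6

L0: 638 × 902 mm
L1: 451 × 638 mm
L2: 319 × 451 mm
L3: 225 × 319 mm
L4: 159 × 225 mm
L5: 112 × 159 mm
L6: 79 × 112 mm
L7: 56 × 79 mm
→ matches L6.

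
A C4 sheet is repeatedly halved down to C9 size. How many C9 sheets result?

Each ISO step halves the sheet: 1 × C4 → 2 × C5 → 4 × C6 → 8 × C7 → …
From C4 to C9 is 5 halving steps: 2^5 = 32.

32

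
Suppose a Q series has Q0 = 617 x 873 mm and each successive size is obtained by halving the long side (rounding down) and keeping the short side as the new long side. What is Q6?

Q1: ⌊873/2⌋ × 617 = 436 × 617 mm
Q2: ⌊617/2⌋ × 436 = 308 × 436 mm
Q3: ⌊436/2⌋ × 308 = 218 × 308 mm
Q4: ⌊308/2⌋ × 218 = 154 × 218 mm
Q5: ⌊218/2⌋ × 154 = 109 × 154 mm
Q6: ⌊154/2⌋ × 109 = 77 × 109 mm

77 × 109 mm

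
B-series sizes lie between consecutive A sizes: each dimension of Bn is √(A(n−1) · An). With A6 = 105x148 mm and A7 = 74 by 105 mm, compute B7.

Short side: √(105 · 74) = √7770 ≈ 88.1 → 88 mm
Long side: √(148 · 105) = √15540 ≈ 124.7 → 125 mm

88 × 125 mm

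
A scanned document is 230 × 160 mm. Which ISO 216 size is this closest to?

Aspect ratio 230/160 ≈ 1.438 (ISO target is √2 ≈ 1.414).
In the C-series (envelope sizes, between A and B): C5 = 162 × 229 mm.
Off by 3 mm total — nearest standard size.

C5 (162 × 229 mm)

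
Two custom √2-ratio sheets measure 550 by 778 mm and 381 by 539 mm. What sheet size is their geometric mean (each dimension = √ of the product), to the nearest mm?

Short side: √(550 · 381) = √209550 ≈ 457.8 → 458 mm
Long side: √(778 · 539) = √419342 ≈ 647.6 → 648 mm

458 × 648 mm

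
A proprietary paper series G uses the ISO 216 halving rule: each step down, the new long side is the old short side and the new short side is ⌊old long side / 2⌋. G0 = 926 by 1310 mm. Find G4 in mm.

231 × 327 mm

G1: ⌊1310/2⌋ × 926 = 655 × 926 mm
G2: ⌊926/2⌋ × 655 = 463 × 655 mm
G3: ⌊655/2⌋ × 463 = 327 × 463 mm
G4: ⌊463/2⌋ × 327 = 231 × 327 mm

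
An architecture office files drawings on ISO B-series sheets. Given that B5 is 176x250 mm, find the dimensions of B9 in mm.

B6: ⌊250/2⌋ × 176 = 125 × 176 mm
B7: ⌊176/2⌋ × 125 = 88 × 125 mm
B8: ⌊125/2⌋ × 88 = 62 × 88 mm
B9: ⌊88/2⌋ × 62 = 44 × 62 mm

44 × 62 mm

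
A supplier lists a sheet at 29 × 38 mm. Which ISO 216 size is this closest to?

C10 (28 × 40 mm)

Aspect ratio 38/29 ≈ 1.310 (ISO target is √2 ≈ 1.414).
In the C-series (envelope sizes, between A and B): C10 = 28 × 40 mm.
Off by 3 mm total — nearest standard size.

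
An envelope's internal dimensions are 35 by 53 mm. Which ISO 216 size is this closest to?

A9 (37 × 52 mm)

Aspect ratio 53/35 ≈ 1.514 (ISO target is √2 ≈ 1.414).
In the A-series (A0 area = 1 m²): A9 = 37 × 52 mm.
Off by 3 mm total — nearest standard size.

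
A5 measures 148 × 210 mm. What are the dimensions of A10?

26 × 37 mm

A6: ⌊210/2⌋ × 148 = 105 × 148 mm
A7: ⌊148/2⌋ × 105 = 74 × 105 mm
A8: ⌊105/2⌋ × 74 = 52 × 74 mm
A9: ⌊74/2⌋ × 52 = 37 × 52 mm
A10: ⌊52/2⌋ × 37 = 26 × 37 mm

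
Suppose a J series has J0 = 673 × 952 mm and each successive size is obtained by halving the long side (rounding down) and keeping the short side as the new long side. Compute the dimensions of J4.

J1: ⌊952/2⌋ × 673 = 476 × 673 mm
J2: ⌊673/2⌋ × 476 = 336 × 476 mm
J3: ⌊476/2⌋ × 336 = 238 × 336 mm
J4: ⌊336/2⌋ × 238 = 168 × 238 mm

168 × 238 mm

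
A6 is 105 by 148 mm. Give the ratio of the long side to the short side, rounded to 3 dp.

1.410

148 / 105 = 1.410
ISO 216 targets √2 ≈ 1.414; the -0.005 deviation is from mm rounding.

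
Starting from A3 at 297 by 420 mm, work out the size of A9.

A4: ⌊420/2⌋ × 297 = 210 × 297 mm
A5: ⌊297/2⌋ × 210 = 148 × 210 mm
A6: ⌊210/2⌋ × 148 = 105 × 148 mm
A7: ⌊148/2⌋ × 105 = 74 × 105 mm
A8: ⌊105/2⌋ × 74 = 52 × 74 mm
A9: ⌊74/2⌋ × 52 = 37 × 52 mm

37 × 52 mm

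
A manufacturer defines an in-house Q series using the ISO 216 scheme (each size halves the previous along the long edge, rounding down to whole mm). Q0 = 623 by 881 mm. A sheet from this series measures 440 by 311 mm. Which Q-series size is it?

Q2

Q0: 623 × 881 mm
Q1: 440 × 623 mm
Q2: 311 × 440 mm
Q3: 220 × 311 mm
→ matches Q2.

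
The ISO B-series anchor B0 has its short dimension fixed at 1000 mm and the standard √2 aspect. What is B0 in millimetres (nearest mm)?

1000 × 1414 mm

Short side = 1000 mm; long side = 1000√2 ≈ 1414.2 mm.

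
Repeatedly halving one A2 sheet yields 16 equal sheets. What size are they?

16 = 2^4, so 4 halving steps.
A2 → A3 → … → A6 after 4 steps.

A6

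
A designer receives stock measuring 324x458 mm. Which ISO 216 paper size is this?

Aspect ratio 458/324 ≈ 1.414 — close to the ISO √2 ≈ 1.414.
In the C-series (envelope sizes, between A and B): C3 = 324 × 458 mm.

C3 (324 × 458 mm)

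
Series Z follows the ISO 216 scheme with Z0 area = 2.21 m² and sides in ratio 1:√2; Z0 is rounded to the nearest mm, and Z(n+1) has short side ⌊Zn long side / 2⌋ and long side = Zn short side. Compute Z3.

442 × 625 mm

Let Z0's short side be w mm. w · w√2 = 2.21 m² = 2,210,000 mm², so w ≈ 1250.1 mm and w√2 ≈ 1767.9 mm → Z0 = 1250 × 1768 mm.
Z1: ⌊1768/2⌋ × 1250 = 884 × 1250 mm
Z2: ⌊1250/2⌋ × 884 = 625 × 884 mm
Z3: ⌊884/2⌋ × 625 = 442 × 625 mm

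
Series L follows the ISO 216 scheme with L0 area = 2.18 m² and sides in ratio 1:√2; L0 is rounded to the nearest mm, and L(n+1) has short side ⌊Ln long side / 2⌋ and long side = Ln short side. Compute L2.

Let L0's short side be w mm. w · w√2 = 2.18 m² = 2,180,000 mm², so w ≈ 1241.6 mm and w√2 ≈ 1755.8 mm → L0 = 1242 × 1756 mm.
L1: ⌊1756/2⌋ × 1242 = 878 × 1242 mm
L2: ⌊1242/2⌋ × 878 = 621 × 878 mm

621 × 878 mm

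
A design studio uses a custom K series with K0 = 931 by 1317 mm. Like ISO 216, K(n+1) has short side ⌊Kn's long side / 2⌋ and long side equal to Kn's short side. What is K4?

232 × 329 mm

K1: ⌊1317/2⌋ × 931 = 658 × 931 mm
K2: ⌊931/2⌋ × 658 = 465 × 658 mm
K3: ⌊658/2⌋ × 465 = 329 × 465 mm
K4: ⌊465/2⌋ × 329 = 232 × 329 mm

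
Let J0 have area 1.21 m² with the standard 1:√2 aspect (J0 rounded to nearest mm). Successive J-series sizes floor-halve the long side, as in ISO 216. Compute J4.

Let J0's short side be w mm. w · w√2 = 1.21 m² = 1,210,000 mm², so w ≈ 925.0 mm and w√2 ≈ 1308.1 mm → J0 = 925 × 1308 mm.
J1: ⌊1308/2⌋ × 925 = 654 × 925 mm
J2: ⌊925/2⌋ × 654 = 462 × 654 mm
J3: ⌊654/2⌋ × 462 = 327 × 462 mm
J4: ⌊462/2⌋ × 327 = 231 × 327 mm

231 × 327 mm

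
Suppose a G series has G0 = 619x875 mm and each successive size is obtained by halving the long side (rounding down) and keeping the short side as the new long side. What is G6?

77 × 109 mm

G1: ⌊875/2⌋ × 619 = 437 × 619 mm
G2: ⌊619/2⌋ × 437 = 309 × 437 mm
G3: ⌊437/2⌋ × 309 = 218 × 309 mm
G4: ⌊309/2⌋ × 218 = 154 × 218 mm
G5: ⌊218/2⌋ × 154 = 109 × 154 mm
G6: ⌊154/2⌋ × 109 = 77 × 109 mm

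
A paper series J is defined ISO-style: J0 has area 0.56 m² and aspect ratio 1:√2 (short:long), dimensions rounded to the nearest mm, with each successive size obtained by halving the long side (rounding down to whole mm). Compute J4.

157 × 222 mm

Let J0's short side be w mm. w · w√2 = 0.56 m² = 560,000 mm², so w ≈ 629.3 mm and w√2 ≈ 889.9 mm → J0 = 629 × 890 mm.
J1: ⌊890/2⌋ × 629 = 445 × 629 mm
J2: ⌊629/2⌋ × 445 = 314 × 445 mm
J3: ⌊445/2⌋ × 314 = 222 × 314 mm
J4: ⌊314/2⌋ × 222 = 157 × 222 mm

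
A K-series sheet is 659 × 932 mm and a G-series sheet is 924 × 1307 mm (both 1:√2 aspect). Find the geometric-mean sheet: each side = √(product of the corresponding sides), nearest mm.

Short side: √(659 · 924) = √608916 ≈ 780.3 → 780 mm
Long side: √(932 · 1307) = √1218124 ≈ 1103.7 → 1104 mm

780 × 1104 mm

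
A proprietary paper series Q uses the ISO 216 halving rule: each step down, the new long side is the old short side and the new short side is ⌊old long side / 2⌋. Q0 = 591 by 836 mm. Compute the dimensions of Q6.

Q1 = 418 × 591 mm (from Q0 by 1 halving).
Q2: ⌊591/2⌋ × 418 = 295 × 418 mm
Q3: ⌊418/2⌋ × 295 = 209 × 295 mm
Q4: ⌊295/2⌋ × 209 = 147 × 209 mm
Q5: ⌊209/2⌋ × 147 = 104 × 147 mm
Q6: ⌊147/2⌋ × 104 = 73 × 104 mm

73 × 104 mm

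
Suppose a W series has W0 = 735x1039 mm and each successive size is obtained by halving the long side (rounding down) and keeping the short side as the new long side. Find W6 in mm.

91 × 129 mm

W1: ⌊1039/2⌋ × 735 = 519 × 735 mm
W2: ⌊735/2⌋ × 519 = 367 × 519 mm
W3: ⌊519/2⌋ × 367 = 259 × 367 mm
W4: ⌊367/2⌋ × 259 = 183 × 259 mm
W5: ⌊259/2⌋ × 183 = 129 × 183 mm
W6: ⌊183/2⌋ × 129 = 91 × 129 mm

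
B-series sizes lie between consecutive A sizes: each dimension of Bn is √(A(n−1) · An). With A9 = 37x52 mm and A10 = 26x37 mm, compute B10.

Short side: √(37 · 26) = √962 ≈ 31.0 → 31 mm
Long side: √(52 · 37) = √1924 ≈ 43.9 → 44 mm

31 × 44 mm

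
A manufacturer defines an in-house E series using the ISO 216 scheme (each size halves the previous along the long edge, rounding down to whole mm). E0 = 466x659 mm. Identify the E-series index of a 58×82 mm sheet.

E0: 466 × 659 mm
E1: 329 × 466 mm
E2: 233 × 329 mm
E3: 164 × 233 mm
E4: 116 × 164 mm
E5: 82 × 116 mm
E6: 58 × 82 mm
E7: 41 × 58 mm
→ matches E6.

E6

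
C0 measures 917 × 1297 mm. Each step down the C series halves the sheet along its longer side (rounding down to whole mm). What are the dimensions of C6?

114 × 162 mm

C1: ⌊1297/2⌋ × 917 = 648 × 917 mm
C2: ⌊917/2⌋ × 648 = 458 × 648 mm
C3: ⌊648/2⌋ × 458 = 324 × 458 mm
C4: ⌊458/2⌋ × 324 = 229 × 324 mm
C5: ⌊324/2⌋ × 229 = 162 × 229 mm
C6: ⌊229/2⌋ × 162 = 114 × 162 mm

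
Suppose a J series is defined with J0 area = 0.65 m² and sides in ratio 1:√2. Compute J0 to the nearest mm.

Let the short side be w mm. Then w · w√2 = 0.65 m² = 650,000 mm².
w² = 650,000/√2, so w ≈ 678.0 mm; long side = w√2 ≈ 958.8 mm.

678 × 959 mm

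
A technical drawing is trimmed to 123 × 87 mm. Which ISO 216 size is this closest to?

Aspect ratio 123/87 ≈ 1.414 — close to the ISO √2 ≈ 1.414.
In the B-series (B0 = 1000 × 1414 mm): B7 = 88 × 125 mm.
Off by 3 mm total — nearest standard size.

B7 (88 × 125 mm)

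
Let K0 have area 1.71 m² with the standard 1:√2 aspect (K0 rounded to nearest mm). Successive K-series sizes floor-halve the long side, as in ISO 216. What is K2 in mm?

550 × 777 mm

Let K0's short side be w mm. w · w√2 = 1.71 m² = 1,710,000 mm², so w ≈ 1099.6 mm and w√2 ≈ 1555.1 mm → K0 = 1100 × 1555 mm.
K1: ⌊1555/2⌋ × 1100 = 777 × 1100 mm
K2: ⌊1100/2⌋ × 777 = 550 × 777 mm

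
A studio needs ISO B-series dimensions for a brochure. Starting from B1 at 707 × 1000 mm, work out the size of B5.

B2: ⌊1000/2⌋ × 707 = 500 × 707 mm
B3: ⌊707/2⌋ × 500 = 353 × 500 mm
B4: ⌊500/2⌋ × 353 = 250 × 353 mm
B5: ⌊353/2⌋ × 250 = 176 × 250 mm

176 × 250 mm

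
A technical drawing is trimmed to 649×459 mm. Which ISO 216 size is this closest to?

C2 (458 × 648 mm)

Aspect ratio 649/459 ≈ 1.414 — close to the ISO √2 ≈ 1.414.
In the C-series (envelope sizes, between A and B): C2 = 458 × 648 mm.
Off by 2 mm total — nearest standard size.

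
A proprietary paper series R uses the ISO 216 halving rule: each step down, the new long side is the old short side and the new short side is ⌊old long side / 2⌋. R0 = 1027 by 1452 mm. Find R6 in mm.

128 × 181 mm

R1 = 726 × 1027 mm (from R0 by 1 halving).
R2: ⌊1027/2⌋ × 726 = 513 × 726 mm
R3: ⌊726/2⌋ × 513 = 363 × 513 mm
R4: ⌊513/2⌋ × 363 = 256 × 363 mm
R5: ⌊363/2⌋ × 256 = 181 × 256 mm
R6: ⌊256/2⌋ × 181 = 128 × 181 mm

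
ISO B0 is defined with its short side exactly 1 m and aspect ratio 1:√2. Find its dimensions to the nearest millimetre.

1000 × 1414 mm

Short side = 1000 mm; long side = 1000√2 ≈ 1414.2 mm.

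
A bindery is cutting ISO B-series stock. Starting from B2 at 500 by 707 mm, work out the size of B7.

88 × 125 mm

B3: ⌊707/2⌋ × 500 = 353 × 500 mm
B4: ⌊500/2⌋ × 353 = 250 × 353 mm
B5: ⌊353/2⌋ × 250 = 176 × 250 mm
B6: ⌊250/2⌋ × 176 = 125 × 176 mm
B7: ⌊176/2⌋ × 125 = 88 × 125 mm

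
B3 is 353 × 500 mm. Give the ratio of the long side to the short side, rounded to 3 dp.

1.416

500 / 353 = 1.416
ISO 216 targets √2 ≈ 1.414; the +0.002 deviation is from mm rounding.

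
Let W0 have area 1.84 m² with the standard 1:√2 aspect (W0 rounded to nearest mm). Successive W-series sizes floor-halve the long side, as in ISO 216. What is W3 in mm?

403 × 570 mm

Let W0's short side be w mm. w · w√2 = 1.84 m² = 1,840,000 mm², so w ≈ 1140.6 mm and w√2 ≈ 1613.1 mm → W0 = 1141 × 1613 mm.
W1: ⌊1613/2⌋ × 1141 = 806 × 1141 mm
W2: ⌊1141/2⌋ × 806 = 570 × 806 mm
W3: ⌊806/2⌋ × 570 = 403 × 570 mm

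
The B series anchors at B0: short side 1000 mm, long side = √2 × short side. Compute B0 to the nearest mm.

Short side = 1000 mm; long side = 1000√2 ≈ 1414.2 mm.

1000 × 1414 mm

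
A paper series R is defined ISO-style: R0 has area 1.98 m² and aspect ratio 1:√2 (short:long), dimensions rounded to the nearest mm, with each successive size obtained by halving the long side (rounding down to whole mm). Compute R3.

418 × 591 mm

Let R0's short side be w mm. w · w√2 = 1.98 m² = 1,980,000 mm², so w ≈ 1183.2 mm and w√2 ≈ 1673.4 mm → R0 = 1183 × 1673 mm.
R1: ⌊1673/2⌋ × 1183 = 836 × 1183 mm
R2: ⌊1183/2⌋ × 836 = 591 × 836 mm
R3: ⌊836/2⌋ × 591 = 418 × 591 mm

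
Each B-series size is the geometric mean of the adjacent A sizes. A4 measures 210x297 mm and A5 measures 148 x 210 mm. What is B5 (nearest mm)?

176 × 250 mm

Short side: √(210 · 148) = √31080 ≈ 176.3 → 176 mm
Long side: √(297 · 210) = √62370 ≈ 249.7 → 250 mm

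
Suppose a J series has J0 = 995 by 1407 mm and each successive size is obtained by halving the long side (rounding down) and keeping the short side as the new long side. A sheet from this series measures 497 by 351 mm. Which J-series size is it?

J3

J0: 995 × 1407 mm
J1: 703 × 995 mm
J2: 497 × 703 mm
J3: 351 × 497 mm
J4: 248 × 351 mm
→ matches J3.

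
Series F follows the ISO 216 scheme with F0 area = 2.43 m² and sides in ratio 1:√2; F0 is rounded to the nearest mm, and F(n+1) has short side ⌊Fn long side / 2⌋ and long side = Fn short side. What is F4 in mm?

327 × 463 mm

Let F0's short side be w mm. w · w√2 = 2.43 m² = 2,430,000 mm², so w ≈ 1310.8 mm and w√2 ≈ 1853.8 mm → F0 = 1311 × 1854 mm.
F1: ⌊1854/2⌋ × 1311 = 927 × 1311 mm
F2: ⌊1311/2⌋ × 927 = 655 × 927 mm
F3: ⌊927/2⌋ × 655 = 463 × 655 mm
F4: ⌊655/2⌋ × 463 = 327 × 463 mm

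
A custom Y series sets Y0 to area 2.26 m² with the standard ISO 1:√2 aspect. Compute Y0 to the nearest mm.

Let the short side be w mm. Then w · w√2 = 2.26 m² = 2,260,000 mm².
w² = 2,260,000/√2, so w ≈ 1264.1 mm; long side = w√2 ≈ 1787.8 mm.

1264 × 1788 mm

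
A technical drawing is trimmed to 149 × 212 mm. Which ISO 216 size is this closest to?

A5 (148 × 210 mm)

Aspect ratio 212/149 ≈ 1.423 — close to the ISO √2 ≈ 1.414.
In the A-series (A0 area = 1 m²): A5 = 148 × 210 mm.
Off by 3 mm total — nearest standard size.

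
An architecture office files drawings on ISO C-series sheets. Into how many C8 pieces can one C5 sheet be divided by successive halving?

8

C5 = 162 × 229 mm; C8 = 57 × 81 mm.
Each halving step doubles the count; 3 steps from C5 to C8.
2^3 = 8.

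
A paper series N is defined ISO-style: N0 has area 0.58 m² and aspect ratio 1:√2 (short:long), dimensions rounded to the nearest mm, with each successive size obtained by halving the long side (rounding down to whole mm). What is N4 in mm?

Let N0's short side be w mm. w · w√2 = 0.58 m² = 580,000 mm², so w ≈ 640.4 mm and w√2 ≈ 905.7 mm → N0 = 640 × 906 mm.
N1: ⌊906/2⌋ × 640 = 453 × 640 mm
N2: ⌊640/2⌋ × 453 = 320 × 453 mm
N3: ⌊453/2⌋ × 320 = 226 × 320 mm
N4: ⌊320/2⌋ × 226 = 160 × 226 mm

160 × 226 mm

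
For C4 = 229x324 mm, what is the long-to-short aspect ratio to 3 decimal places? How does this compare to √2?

1.415

324 / 229 = 1.415
Matches √2 ≈ 1.414 — the ISO 216 defining ratio.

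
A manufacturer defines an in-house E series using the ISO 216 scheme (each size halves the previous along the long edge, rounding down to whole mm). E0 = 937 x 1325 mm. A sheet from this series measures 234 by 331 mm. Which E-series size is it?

E0: 937 × 1325 mm
E1: 662 × 937 mm
E2: 468 × 662 mm
E3: 331 × 468 mm
E4: 234 × 331 mm
E5: 165 × 234 mm
→ matches E4.

E4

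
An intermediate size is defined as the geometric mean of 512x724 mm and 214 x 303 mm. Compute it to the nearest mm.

Short side: √(512 · 214) = √109568 ≈ 331.0 → 331 mm
Long side: √(724 · 303) = √219372 ≈ 468.4 → 468 mm

331 × 468 mm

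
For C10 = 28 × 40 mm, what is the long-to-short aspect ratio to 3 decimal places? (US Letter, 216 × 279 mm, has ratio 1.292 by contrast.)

40 / 28 = 1.429
ISO 216 targets √2 ≈ 1.414; the +0.014 deviation is from mm rounding.

1.429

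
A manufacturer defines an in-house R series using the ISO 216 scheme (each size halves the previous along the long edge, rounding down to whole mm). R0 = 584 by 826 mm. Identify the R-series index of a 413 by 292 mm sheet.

R0: 584 × 826 mm
R1: 413 × 584 mm
R2: 292 × 413 mm
R3: 206 × 292 mm
→ matches R2.

R2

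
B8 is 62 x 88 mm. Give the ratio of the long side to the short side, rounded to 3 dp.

88 / 62 = 1.419
ISO 216 targets √2 ≈ 1.414; the +0.005 deviation is from mm rounding.

1.419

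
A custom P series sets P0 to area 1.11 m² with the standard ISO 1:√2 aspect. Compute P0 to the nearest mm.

886 × 1253 mm

Let the short side be w mm. Then w · w√2 = 1.11 m² = 1,110,000 mm².
w² = 1,110,000/√2, so w ≈ 885.9 mm; long side = w√2 ≈ 1252.9 mm.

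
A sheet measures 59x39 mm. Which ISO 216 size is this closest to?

C9 (40 × 57 mm)

Aspect ratio 59/39 ≈ 1.513 (ISO target is √2 ≈ 1.414).
In the C-series (envelope sizes, between A and B): C9 = 40 × 57 mm.
Off by 3 mm total — nearest standard size.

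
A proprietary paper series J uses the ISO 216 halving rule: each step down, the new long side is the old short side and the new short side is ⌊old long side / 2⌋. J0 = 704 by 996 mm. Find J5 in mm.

124 × 176 mm

J1: ⌊996/2⌋ × 704 = 498 × 704 mm
J2: ⌊704/2⌋ × 498 = 352 × 498 mm
J3: ⌊498/2⌋ × 352 = 249 × 352 mm
J4: ⌊352/2⌋ × 249 = 176 × 249 mm
J5: ⌊249/2⌋ × 176 = 124 × 176 mm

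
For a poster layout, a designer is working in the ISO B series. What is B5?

176 × 250 mm

B0 = 1000 × 1414 mm (B0 has a 1000 mm short side, aspect 1:√2).
B1: ⌊1414/2⌋ × 1000 = 707 × 1000 mm
B2: ⌊1000/2⌋ × 707 = 500 × 707 mm
B3: ⌊707/2⌋ × 500 = 353 × 500 mm
B4: ⌊500/2⌋ × 353 = 250 × 353 mm
B5: ⌊353/2⌋ × 250 = 176 × 250 mm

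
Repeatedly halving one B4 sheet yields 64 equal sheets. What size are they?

64 = 2^6, so 6 halving steps.
B4 → B5 → … → B10 after 6 steps.

B10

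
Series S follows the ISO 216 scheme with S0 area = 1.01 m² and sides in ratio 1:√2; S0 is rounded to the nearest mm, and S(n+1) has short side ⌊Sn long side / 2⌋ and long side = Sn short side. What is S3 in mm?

Let S0's short side be w mm. w · w√2 = 1.01 m² = 1,010,000 mm², so w ≈ 845.1 mm and w√2 ≈ 1195.1 mm → S0 = 845 × 1195 mm.
S1: ⌊1195/2⌋ × 845 = 597 × 845 mm
S2: ⌊845/2⌋ × 597 = 422 × 597 mm
S3: ⌊597/2⌋ × 422 = 298 × 422 mm

298 × 422 mm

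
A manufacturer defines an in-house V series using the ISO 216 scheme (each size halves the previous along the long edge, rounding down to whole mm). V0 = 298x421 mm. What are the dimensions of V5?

52 × 74 mm

V1: ⌊421/2⌋ × 298 = 210 × 298 mm
V2: ⌊298/2⌋ × 210 = 149 × 210 mm
V3: ⌊210/2⌋ × 149 = 105 × 149 mm
V4: ⌊149/2⌋ × 105 = 74 × 105 mm
V5: ⌊105/2⌋ × 74 = 52 × 74 mm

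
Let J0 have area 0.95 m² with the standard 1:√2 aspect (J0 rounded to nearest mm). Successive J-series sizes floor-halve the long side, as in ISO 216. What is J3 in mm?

289 × 410 mm

Let J0's short side be w mm. w · w√2 = 0.95 m² = 950,000 mm², so w ≈ 819.6 mm and w√2 ≈ 1159.1 mm → J0 = 820 × 1159 mm.
J1: ⌊1159/2⌋ × 820 = 579 × 820 mm
J2: ⌊820/2⌋ × 579 = 410 × 579 mm
J3: ⌊579/2⌋ × 410 = 289 × 410 mm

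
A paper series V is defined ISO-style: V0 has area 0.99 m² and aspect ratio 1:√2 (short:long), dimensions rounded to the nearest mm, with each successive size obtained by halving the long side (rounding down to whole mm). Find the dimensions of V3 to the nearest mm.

295 × 418 mm

Let V0's short side be w mm. w · w√2 = 0.99 m² = 990,000 mm², so w ≈ 836.7 mm and w√2 ≈ 1183.2 mm → V0 = 837 × 1183 mm.
V1: ⌊1183/2⌋ × 837 = 591 × 837 mm
V2: ⌊837/2⌋ × 591 = 418 × 591 mm
V3: ⌊591/2⌋ × 418 = 295 × 418 mm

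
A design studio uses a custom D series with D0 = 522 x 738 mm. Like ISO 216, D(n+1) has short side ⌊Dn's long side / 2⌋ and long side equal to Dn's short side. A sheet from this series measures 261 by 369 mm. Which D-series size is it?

D0: 522 × 738 mm
D1: 369 × 522 mm
D2: 261 × 369 mm
D3: 184 × 261 mm
→ matches D2.

D2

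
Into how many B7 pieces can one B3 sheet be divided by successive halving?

B3 = 353 × 500 mm; B7 = 88 × 125 mm.
Each halving step doubles the count; 4 steps from B3 to B7.
2^4 = 16.

16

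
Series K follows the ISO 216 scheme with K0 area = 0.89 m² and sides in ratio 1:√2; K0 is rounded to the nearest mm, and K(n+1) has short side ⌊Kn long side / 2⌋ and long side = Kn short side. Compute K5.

140 × 198 mm

Let K0's short side be w mm. w · w√2 = 0.89 m² = 890,000 mm², so w ≈ 793.3 mm and w√2 ≈ 1121.9 mm → K0 = 793 × 1122 mm.
K1: ⌊1122/2⌋ × 793 = 561 × 793 mm
K2: ⌊793/2⌋ × 561 = 396 × 561 mm
K3: ⌊561/2⌋ × 396 = 280 × 396 mm
K4: ⌊396/2⌋ × 280 = 198 × 280 mm
K5: ⌊280/2⌋ × 198 = 140 × 198 mm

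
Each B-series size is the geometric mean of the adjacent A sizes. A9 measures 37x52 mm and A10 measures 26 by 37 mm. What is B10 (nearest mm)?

31 × 44 mm

Short side: √(37 · 26) = √962 ≈ 31.0 → 31 mm
Long side: √(52 · 37) = √1924 ≈ 43.9 → 44 mm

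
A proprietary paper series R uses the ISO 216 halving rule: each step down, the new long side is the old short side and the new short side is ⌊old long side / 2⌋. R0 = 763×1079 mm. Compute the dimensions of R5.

R1: ⌊1079/2⌋ × 763 = 539 × 763 mm
R2: ⌊763/2⌋ × 539 = 381 × 539 mm
R3: ⌊539/2⌋ × 381 = 269 × 381 mm
R4: ⌊381/2⌋ × 269 = 190 × 269 mm
R5: ⌊269/2⌋ × 190 = 134 × 190 mm

134 × 190 mm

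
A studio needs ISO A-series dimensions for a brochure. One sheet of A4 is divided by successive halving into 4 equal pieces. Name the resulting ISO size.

4 = 2^2, so 2 halving steps.
A4 → A5 → … → A6 after 2 steps.

A6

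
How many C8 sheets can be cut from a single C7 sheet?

2

Each ISO step halves the sheet: 1 × C7 → 2 × C8
From C7 to C8 is 1 halving step: 2^1 = 2.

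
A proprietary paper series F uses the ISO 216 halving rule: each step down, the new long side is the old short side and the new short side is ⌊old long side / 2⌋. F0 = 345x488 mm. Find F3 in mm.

122 × 172 mm

F1: ⌊488/2⌋ × 345 = 244 × 345 mm
F2: ⌊345/2⌋ × 244 = 172 × 244 mm
F3: ⌊244/2⌋ × 172 = 122 × 172 mm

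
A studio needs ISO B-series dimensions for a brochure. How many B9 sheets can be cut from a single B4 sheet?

32

Each ISO step halves the sheet: 1 × B4 → 2 × B5 → 4 × B6 → 8 × B7 → …
From B4 to B9 is 5 halving steps: 2^5 = 32.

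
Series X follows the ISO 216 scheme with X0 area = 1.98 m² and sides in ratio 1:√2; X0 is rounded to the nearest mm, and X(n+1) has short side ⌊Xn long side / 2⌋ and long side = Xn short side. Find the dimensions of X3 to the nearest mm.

418 × 591 mm

Let X0's short side be w mm. w · w√2 = 1.98 m² = 1,980,000 mm², so w ≈ 1183.2 mm and w√2 ≈ 1673.4 mm → X0 = 1183 × 1673 mm.
X1: ⌊1673/2⌋ × 1183 = 836 × 1183 mm
X2: ⌊1183/2⌋ × 836 = 591 × 836 mm
X3: ⌊836/2⌋ × 591 = 418 × 591 mm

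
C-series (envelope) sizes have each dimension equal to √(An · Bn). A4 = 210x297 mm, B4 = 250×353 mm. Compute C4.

Short side: √(210 · 250) = √52500 ≈ 229.1 → 229 mm
Long side: √(297 · 353) = √104841 ≈ 323.8 → 324 mm

229 × 324 mm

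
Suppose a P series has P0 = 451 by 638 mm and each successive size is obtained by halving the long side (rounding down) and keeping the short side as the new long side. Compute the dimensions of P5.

P1: ⌊638/2⌋ × 451 = 319 × 451 mm
P2: ⌊451/2⌋ × 319 = 225 × 319 mm
P3: ⌊319/2⌋ × 225 = 159 × 225 mm
P4: ⌊225/2⌋ × 159 = 112 × 159 mm
P5: ⌊159/2⌋ × 112 = 79 × 112 mm

79 × 112 mm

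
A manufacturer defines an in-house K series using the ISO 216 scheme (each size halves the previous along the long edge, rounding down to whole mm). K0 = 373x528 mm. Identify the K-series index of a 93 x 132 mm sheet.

K0: 373 × 528 mm
K1: 264 × 373 mm
K2: 186 × 264 mm
K3: 132 × 186 mm
K4: 93 × 132 mm
K5: 66 × 93 mm
→ matches K4.

K4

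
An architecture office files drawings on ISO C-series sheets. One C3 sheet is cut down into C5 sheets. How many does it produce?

4

Each ISO step halves the sheet: 1 × C3 → 2 × C4 → 4 × C5
From C3 to C5 is 2 halving steps: 2^2 = 4.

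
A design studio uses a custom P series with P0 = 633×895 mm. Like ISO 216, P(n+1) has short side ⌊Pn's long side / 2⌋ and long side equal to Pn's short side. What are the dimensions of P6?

79 × 111 mm

P1 = 447 × 633 mm (from P0 by 1 halving).
P2: ⌊633/2⌋ × 447 = 316 × 447 mm
P3: ⌊447/2⌋ × 316 = 223 × 316 mm
P4: ⌊316/2⌋ × 223 = 158 × 223 mm
P5: ⌊223/2⌋ × 158 = 111 × 158 mm
P6: ⌊158/2⌋ × 111 = 79 × 111 mm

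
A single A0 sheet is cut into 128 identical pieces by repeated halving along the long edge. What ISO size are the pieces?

128 = 2^7, so 7 halving steps.
A0 → A1 → … → A7 after 7 steps.

A7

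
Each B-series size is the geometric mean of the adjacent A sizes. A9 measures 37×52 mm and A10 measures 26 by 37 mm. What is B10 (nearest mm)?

Short side: √(37 · 26) = √962 ≈ 31.0 → 31 mm
Long side: √(52 · 37) = √1924 ≈ 43.9 → 44 mm

31 × 44 mm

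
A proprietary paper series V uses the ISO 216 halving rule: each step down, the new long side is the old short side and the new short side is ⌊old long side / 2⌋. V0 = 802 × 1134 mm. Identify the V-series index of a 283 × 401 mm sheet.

V3

V0: 802 × 1134 mm
V1: 567 × 802 mm
V2: 401 × 567 mm
V3: 283 × 401 mm
V4: 200 × 283 mm
→ matches V3.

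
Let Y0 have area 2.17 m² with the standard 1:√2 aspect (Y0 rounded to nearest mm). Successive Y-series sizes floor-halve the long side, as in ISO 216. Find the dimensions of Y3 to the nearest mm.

438 × 619 mm

Let Y0's short side be w mm. w · w√2 = 2.17 m² = 2,170,000 mm², so w ≈ 1238.7 mm and w√2 ≈ 1751.8 mm → Y0 = 1239 × 1752 mm.
Y1: ⌊1752/2⌋ × 1239 = 876 × 1239 mm
Y2: ⌊1239/2⌋ × 876 = 619 × 876 mm
Y3: ⌊876/2⌋ × 619 = 438 × 619 mm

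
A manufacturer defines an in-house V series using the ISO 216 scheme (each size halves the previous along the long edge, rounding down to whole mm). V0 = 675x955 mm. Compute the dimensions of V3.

V1: ⌊955/2⌋ × 675 = 477 × 675 mm
V2: ⌊675/2⌋ × 477 = 337 × 477 mm
V3: ⌊477/2⌋ × 337 = 238 × 337 mm

238 × 337 mm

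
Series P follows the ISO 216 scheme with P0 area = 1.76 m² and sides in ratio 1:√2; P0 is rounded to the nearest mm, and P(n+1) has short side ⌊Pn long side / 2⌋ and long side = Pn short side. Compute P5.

197 × 279 mm

Let P0's short side be w mm. w · w√2 = 1.76 m² = 1,760,000 mm², so w ≈ 1115.6 mm and w√2 ≈ 1577.7 mm → P0 = 1116 × 1578 mm.
P1: ⌊1578/2⌋ × 1116 = 789 × 1116 mm
P2: ⌊1116/2⌋ × 789 = 558 × 789 mm
P3: ⌊789/2⌋ × 558 = 394 × 558 mm
P4: ⌊558/2⌋ × 394 = 279 × 394 mm
P5: ⌊394/2⌋ × 279 = 197 × 279 mm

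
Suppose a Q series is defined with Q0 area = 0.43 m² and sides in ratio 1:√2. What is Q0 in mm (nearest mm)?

551 × 780 mm

Let the short side be w mm. Then w · w√2 = 0.43 m² = 430,000 mm².
w² = 430,000/√2, so w ≈ 551.4 mm; long side = w√2 ≈ 779.8 mm.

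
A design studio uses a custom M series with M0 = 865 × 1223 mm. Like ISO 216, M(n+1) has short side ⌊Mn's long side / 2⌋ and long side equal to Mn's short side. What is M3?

305 × 432 mm

M1 = 611 × 865 mm (from M0 by 1 halving).
M2: ⌊865/2⌋ × 611 = 432 × 611 mm
M3: ⌊611/2⌋ × 432 = 305 × 432 mm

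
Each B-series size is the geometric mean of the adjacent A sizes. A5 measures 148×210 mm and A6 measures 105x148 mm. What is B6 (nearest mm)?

125 × 176 mm

Short side: √(148 · 105) = √15540 ≈ 124.7 → 125 mm
Long side: √(210 · 148) = √31080 ≈ 176.3 → 176 mm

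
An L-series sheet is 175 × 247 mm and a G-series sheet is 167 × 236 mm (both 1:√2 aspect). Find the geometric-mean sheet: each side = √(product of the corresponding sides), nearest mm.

Short side: √(175 · 167) = √29225 ≈ 171.0 → 171 mm
Long side: √(247 · 236) = √58292 ≈ 241.4 → 241 mm

171 × 241 mm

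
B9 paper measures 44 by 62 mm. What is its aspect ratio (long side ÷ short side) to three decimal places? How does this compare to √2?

1.409

62 / 44 = 1.409
ISO 216 targets √2 ≈ 1.414; the -0.005 deviation is from mm rounding.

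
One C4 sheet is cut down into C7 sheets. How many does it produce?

C4 = 229 × 324 mm; C7 = 81 × 114 mm.
Each halving step doubles the count; 3 steps from C4 to C7.
2^3 = 8.

8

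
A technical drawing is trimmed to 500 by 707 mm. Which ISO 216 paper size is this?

B2 (500 × 707 mm)

Aspect ratio 707/500 ≈ 1.414 — close to the ISO √2 ≈ 1.414.
In the B-series (B0 = 1000 × 1414 mm): B2 = 500 × 707 mm.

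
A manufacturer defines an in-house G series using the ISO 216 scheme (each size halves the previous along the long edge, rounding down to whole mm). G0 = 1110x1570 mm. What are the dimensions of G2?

G1: ⌊1570/2⌋ × 1110 = 785 × 1110 mm
G2: ⌊1110/2⌋ × 785 = 555 × 785 mm

555 × 785 mm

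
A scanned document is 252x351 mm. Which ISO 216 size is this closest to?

Aspect ratio 351/252 ≈ 1.393 (ISO target is √2 ≈ 1.414).
In the B-series (B0 = 1000 × 1414 mm): B4 = 250 × 353 mm.
Off by 4 mm total — nearest standard size.

B4 (250 × 353 mm)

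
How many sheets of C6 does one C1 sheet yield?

32

C1 = 648 × 917 mm; C6 = 114 × 162 mm.
Each halving step doubles the count; 5 steps from C1 to C6.
2^5 = 32.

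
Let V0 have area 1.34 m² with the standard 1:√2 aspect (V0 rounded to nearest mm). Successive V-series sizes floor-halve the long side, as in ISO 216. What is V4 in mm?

Let V0's short side be w mm. w · w√2 = 1.34 m² = 1,340,000 mm², so w ≈ 973.4 mm and w√2 ≈ 1376.6 mm → V0 = 973 × 1377 mm.
V1: ⌊1377/2⌋ × 973 = 688 × 973 mm
V2: ⌊973/2⌋ × 688 = 486 × 688 mm
V3: ⌊688/2⌋ × 486 = 344 × 486 mm
V4: ⌊486/2⌋ × 344 = 243 × 344 mm

243 × 344 mm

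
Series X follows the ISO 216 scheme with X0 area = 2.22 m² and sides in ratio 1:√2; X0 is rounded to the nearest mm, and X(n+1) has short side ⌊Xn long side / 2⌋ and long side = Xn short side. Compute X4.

Let X0's short side be w mm. w · w√2 = 2.22 m² = 2,220,000 mm², so w ≈ 1252.9 mm and w√2 ≈ 1771.9 mm → X0 = 1253 × 1772 mm.
X1: ⌊1772/2⌋ × 1253 = 886 × 1253 mm
X2: ⌊1253/2⌋ × 886 = 626 × 886 mm
X3: ⌊886/2⌋ × 626 = 443 × 626 mm
X4: ⌊626/2⌋ × 443 = 313 × 443 mm

313 × 443 mm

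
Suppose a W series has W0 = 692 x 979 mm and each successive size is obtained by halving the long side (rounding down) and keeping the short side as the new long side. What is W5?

W1 = 489 × 692 mm (from W0 by 1 halving).
W2: ⌊692/2⌋ × 489 = 346 × 489 mm
W3: ⌊489/2⌋ × 346 = 244 × 346 mm
W4: ⌊346/2⌋ × 244 = 173 × 244 mm
W5: ⌊244/2⌋ × 173 = 122 × 173 mm

122 × 173 mm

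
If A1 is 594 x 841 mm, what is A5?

A2: ⌊841/2⌋ × 594 = 420 × 594 mm
A3: ⌊594/2⌋ × 420 = 297 × 420 mm
A4: ⌊420/2⌋ × 297 = 210 × 297 mm
A5: ⌊297/2⌋ × 210 = 148 × 210 mm

148 × 210 mm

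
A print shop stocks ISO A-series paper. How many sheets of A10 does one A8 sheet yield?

4

Each ISO step halves the sheet: 1 × A8 → 2 × A9 → 4 × A10
From A8 to A10 is 2 halving steps: 2^2 = 4.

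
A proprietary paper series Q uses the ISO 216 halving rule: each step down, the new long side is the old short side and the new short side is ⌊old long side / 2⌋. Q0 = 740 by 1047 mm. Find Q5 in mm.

Q1 = 523 × 740 mm (from Q0 by 1 halving).
Q2: ⌊740/2⌋ × 523 = 370 × 523 mm
Q3: ⌊523/2⌋ × 370 = 261 × 370 mm
Q4: ⌊370/2⌋ × 261 = 185 × 261 mm
Q5: ⌊261/2⌋ × 185 = 130 × 185 mm

130 × 185 mm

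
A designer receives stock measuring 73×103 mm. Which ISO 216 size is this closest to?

Aspect ratio 103/73 ≈ 1.411 — close to the ISO √2 ≈ 1.414.
In the A-series (A0 area = 1 m²): A7 = 74 × 105 mm.
Off by 3 mm total — nearest standard size.

A7 (74 × 105 mm)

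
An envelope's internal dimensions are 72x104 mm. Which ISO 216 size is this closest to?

Aspect ratio 104/72 ≈ 1.444 (ISO target is √2 ≈ 1.414).
In the A-series (A0 area = 1 m²): A7 = 74 × 105 mm.
Off by 3 mm total — nearest standard size.

A7 (74 × 105 mm)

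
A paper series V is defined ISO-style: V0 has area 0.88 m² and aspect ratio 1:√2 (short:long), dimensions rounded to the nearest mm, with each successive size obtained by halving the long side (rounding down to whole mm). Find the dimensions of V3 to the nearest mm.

Let V0's short side be w mm. w · w√2 = 0.88 m² = 880,000 mm², so w ≈ 788.8 mm and w√2 ≈ 1115.6 mm → V0 = 789 × 1116 mm.
V1: ⌊1116/2⌋ × 789 = 558 × 789 mm
V2: ⌊789/2⌋ × 558 = 394 × 558 mm
V3: ⌊558/2⌋ × 394 = 279 × 394 mm

279 × 394 mm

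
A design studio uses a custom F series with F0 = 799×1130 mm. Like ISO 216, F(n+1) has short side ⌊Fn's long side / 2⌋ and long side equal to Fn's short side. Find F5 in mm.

F1 = 565 × 799 mm (from F0 by 1 halving).
F2: ⌊799/2⌋ × 565 = 399 × 565 mm
F3: ⌊565/2⌋ × 399 = 282 × 399 mm
F4: ⌊399/2⌋ × 282 = 199 × 282 mm
F5: ⌊282/2⌋ × 199 = 141 × 199 mm

141 × 199 mm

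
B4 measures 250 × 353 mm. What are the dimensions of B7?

B5: ⌊353/2⌋ × 250 = 176 × 250 mm
B6: ⌊250/2⌋ × 176 = 125 × 176 mm
B7: ⌊176/2⌋ × 125 = 88 × 125 mm

88 × 125 mm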